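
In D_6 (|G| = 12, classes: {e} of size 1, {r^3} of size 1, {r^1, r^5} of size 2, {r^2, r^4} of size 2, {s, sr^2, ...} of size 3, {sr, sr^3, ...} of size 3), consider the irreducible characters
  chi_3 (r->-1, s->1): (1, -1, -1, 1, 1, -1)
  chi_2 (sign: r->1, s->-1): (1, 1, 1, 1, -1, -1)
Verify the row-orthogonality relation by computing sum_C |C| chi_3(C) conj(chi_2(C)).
Sum = 0; so <chi_3, chi_2> = 0 (distinct irreducibles are orthogonal).

Argument: Compute term by term over conjugacy classes (|C| * chi_3(C) * conj(chi_2(C))):
  1*(1)*conj(1) + 1*(-1)*conj(1) + 2*(-1)*conj(1) + 2*(1)*conj(1) + 3*(1)*conj(-1) + 3*(-1)*conj(-1)
  = (1) + (-1) + (-2) + (2) + (-3) + (3)
  = 0.
Dividing by |G| = 12 gives 0/12 = 0, matching the row-orthogonality relation <chi_3, chi_2> = [chi_3 = chi_2].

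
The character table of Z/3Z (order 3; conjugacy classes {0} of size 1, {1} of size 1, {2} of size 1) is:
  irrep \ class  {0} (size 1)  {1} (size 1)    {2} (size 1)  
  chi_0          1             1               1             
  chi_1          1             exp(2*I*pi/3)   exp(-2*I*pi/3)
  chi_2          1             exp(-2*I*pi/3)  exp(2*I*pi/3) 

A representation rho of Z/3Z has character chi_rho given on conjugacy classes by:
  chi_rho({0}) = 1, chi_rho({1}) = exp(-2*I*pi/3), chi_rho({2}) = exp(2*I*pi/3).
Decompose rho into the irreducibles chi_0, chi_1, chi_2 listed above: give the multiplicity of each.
Multiplicities: chi_0: 0, chi_1: 0, chi_2: 1.

Why: Use <chi_rho, chi> = (1/|G|) sum_C |C| * chi_rho(C) * conj(chi(C)) with |G| = 3 for each irreducible chi in the table:
  <chi_rho, chi_0> = (1/3)[1*(1)*conj(1) + 1*(exp(-2*I*pi/3))*conj(1) + 1*(exp(2*I*pi/3))*conj(1)]
      = (1/3)[(1) + (exp(-2*I*pi/3)) + (exp(2*I*pi/3))] = 0/3 = 0
  <chi_rho, chi_1> = (1/3)[1*(1)*conj(1) + 1*(exp(-2*I*pi/3))*conj(exp(2*I*pi/3)) + 1*(exp(2*I*pi/3))*conj(exp(-2*I*pi/3))]
      = (1/3)[(1) + (exp(2*I*pi/3)) + (exp(-2*I*pi/3))] = 0/3 = 0
  <chi_rho, chi_2> = (1/3)[1*(1)*conj(1) + 1*(exp(-2*I*pi/3))*conj(exp(-2*I*pi/3)) + 1*(exp(2*I*pi/3))*conj(exp(2*I*pi/3))]
      = (1/3)[(1) + (1) + (1)] = 3/3 = 1
(Exp terms are combined using exp(i*s)*conj(exp(i*t)) = exp(i*(s-t)), and sums of them are collapsed using the identity that for every m > 1 the m distinct m-th roots of unity sum to 0, e.g. 1 + exp(2*I*pi/3) + exp(-2*I*pi/3) = 0.)
Dimension check: dim(rho) = sum (mult * dim) = 0*1 + 0*1 + 1*1 = 1 = chi_rho(e) = 1.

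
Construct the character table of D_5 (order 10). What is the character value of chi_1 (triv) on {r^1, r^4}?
Conjugacy classes: {e} of size 1, {r^1, r^4} of size 2, {r^2, r^3} of size 2, {s, sr, ..., sr^4} of size 5.
Character table:
  irrep \ class              {e} (size 1)  {r^1, r^4} (size 2)  {r^2, r^3} (size 2)  {s, sr, ..., sr^4} (size 5)
  chi_1 (triv)               1             1                    1                    1                          
  chi_2 (sign: r->1, s->-1)  1             1                    1                    -1                         
  chi_3 (2d, j=1)            2             -1/2 + sqrt(5)/2     -sqrt(5)/2 - 1/2     0                          
  chi_4 (2d, j=2)            2             -sqrt(5)/2 - 1/2     -1/2 + sqrt(5)/2     0                          

Spot check: chi_1 (triv) on {r^1, r^4} = 1.

Solution. D_5 has order 2*5 = 10 with 4 conjugacy classes, hence 4 irreducibles. Sum of squared dims 1 + 1 + 4 + 4 = 10 = |G|. Linear characters come from the abelianisation; the 2-dimensional irreps have character r^k -> 2*cos(2*pi*j*k/5), reflections -> 0.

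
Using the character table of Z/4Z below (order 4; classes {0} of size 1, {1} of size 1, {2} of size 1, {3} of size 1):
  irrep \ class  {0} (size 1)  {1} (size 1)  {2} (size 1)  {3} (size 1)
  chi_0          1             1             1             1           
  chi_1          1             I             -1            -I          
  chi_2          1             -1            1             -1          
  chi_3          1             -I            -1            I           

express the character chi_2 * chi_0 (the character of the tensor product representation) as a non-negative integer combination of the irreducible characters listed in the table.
chi_2 tensor chi_0 = chi_2 (all other irreducibles have multiplicity 0).

Details: The character of a tensor product is the pointwise product (chi_2 * chi_0)(C) = chi_2(C) * chi_0(C):
  {0}: (1)*(1), {1}: (-1)*(1), {2}: (1)*(1), {3}: (-1)*(1)
so (chi_2 * chi_0) takes values
  {0} -> 1, {1} -> -1, {2} -> 1, {3} -> -1.
Now take the inner product of this character with each irreducible chi from the table, <chi_2*chi_0, chi> = (1/4) sum_C |C| (chi_2*chi_0)(C) conj(chi(C)):
  <chi_2*chi_0, chi_0> = (1/4)[1*(1)*conj(1) + 1*(-1)*conj(1) + 1*(1)*conj(1) + 1*(-1)*conj(1)]
      = (1/4)[(1) + (-1) + (1) + (-1)] = 0/4 = 0
  <chi_2*chi_0, chi_1> = (1/4)[1*(1)*conj(1) + 1*(-1)*conj(I) + 1*(1)*conj(-1) + 1*(-1)*conj(-I)]
      = (1/4)[(1) + (I) + (-1) + (-I)] = 0/4 = 0
  <chi_2*chi_0, chi_2> = (1/4)[1*(1)*conj(1) + 1*(-1)*conj(-1) + 1*(1)*conj(1) + 1*(-1)*conj(-1)]
      = (1/4)[(1) + (1) + (1) + (1)] = 4/4 = 1
  <chi_2*chi_0, chi_3> = (1/4)[1*(1)*conj(1) + 1*(-1)*conj(-I) + 1*(1)*conj(-1) + 1*(-1)*conj(I)]
      = (1/4)[(1) + (-I) + (-1) + (I)] = 0/4 = 0
(Exp terms are combined using exp(i*s)*conj(exp(i*t)) = exp(i*(s-t)), and sums of them are collapsed using the identity that for every m > 1 the m distinct m-th roots of unity sum to 0, e.g. 1 + exp(2*I*pi/3) + exp(-2*I*pi/3) = 0.)
Hence the multiplicities are chi_2: 1. Dimension check: dim(chi_2)*dim(chi_0) = 1*1 = 1 and sum (mult * dim) = 1*1 = 1.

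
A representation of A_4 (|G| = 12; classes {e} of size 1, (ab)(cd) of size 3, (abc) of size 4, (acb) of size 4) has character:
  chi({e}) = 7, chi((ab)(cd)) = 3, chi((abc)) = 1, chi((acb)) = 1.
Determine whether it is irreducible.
Not irreducible (reducible): <chi, chi> = 7 > 1.

Reasoning: <chi, chi> = (1/|G|) sum_C |C| * |chi(C)|^2 = (1/12)[1*|7|^2 + 3*|3|^2 + 4*|1|^2 + 4*|1|^2]
  = (1/12)[(49) + (27) + (4) + (4)] = 84/12 = 7.
(Exp terms are combined using exp(i*s)*conj(exp(i*t)) = exp(i*(s-t)), and sums of them are collapsed using the identity that for every m > 1 the m distinct m-th roots of unity sum to 0, e.g. 1 + exp(2*I*pi/3) + exp(-2*I*pi/3) = 0.)
A character is irreducible iff <chi, chi> = 1, so this representation is reducible.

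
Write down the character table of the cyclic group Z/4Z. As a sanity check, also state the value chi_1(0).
Character table of Z/4Z (irreps indexed chi_0,...,chi_3 with chi_k(m) = zeta_4^(k*m), zeta_4 = exp(2*pi*i/4)):
  irrep \ class  {0} (size 1)  {1} (size 1)  {2} (size 1)  {3} (size 1)
  chi_0          1             1             1             1           
  chi_1          1             I             -1            -I          
  chi_2          1             -1            1             -1          
  chi_3          1             -I            -1            I           

Spot check: chi_1(0) = zeta_4^(1*0) = zeta_4^0 = 1.

Working: Z/4Z is abelian, so all 4 irreducible complex representations are 1-dimensional. They are given by chi_k(m) = zeta_4^(k*m) for k = 0,...,3. Row orthogonality: sum_m chi_k(m) conj(chi_l(m)) = 4 * [k = l].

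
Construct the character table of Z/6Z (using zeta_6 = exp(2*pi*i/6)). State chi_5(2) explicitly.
Character table of Z/6Z (irreps indexed chi_0,...,chi_5 with chi_k(m) = zeta_6^(k*m), zeta_6 = exp(2*pi*i/6)):
  irrep \ class  {0} (size 1)  {1} (size 1)    {2} (size 1)    {3} (size 1)  {4} (size 1)    {5} (size 1)  
  chi_0          1             1               1               1             1               1             
  chi_1          1             exp(I*pi/3)     exp(2*I*pi/3)   -1            exp(-2*I*pi/3)  exp(-I*pi/3)  
  chi_2          1             exp(2*I*pi/3)   exp(-2*I*pi/3)  1             exp(2*I*pi/3)   exp(-2*I*pi/3)
  chi_3          1             -1              1               -1            1               -1            
  chi_4          1             exp(-2*I*pi/3)  exp(2*I*pi/3)   1             exp(-2*I*pi/3)  exp(2*I*pi/3) 
  chi_5          1             exp(-I*pi/3)    exp(-2*I*pi/3)  -1            exp(2*I*pi/3)   exp(I*pi/3)   

Spot check: chi_5(2) = zeta_6^(5*2) = zeta_6^10 = exp(-2*I*pi/3).

Reasoning: Z/6Z is abelian, so all 6 irreducible complex representations are 1-dimensional. They are given by chi_k(m) = zeta_6^(k*m) for k = 0,...,5. Row orthogonality: sum_m chi_k(m) conj(chi_l(m)) = 6 * [k = l].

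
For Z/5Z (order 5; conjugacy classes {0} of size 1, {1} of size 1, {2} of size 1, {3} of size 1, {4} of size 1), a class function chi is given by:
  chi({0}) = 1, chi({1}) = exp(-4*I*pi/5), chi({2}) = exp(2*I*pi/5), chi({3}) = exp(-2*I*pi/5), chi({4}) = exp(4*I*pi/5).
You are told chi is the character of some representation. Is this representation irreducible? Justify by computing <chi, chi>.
Irreducible: <chi, chi> = 1.

Details: <chi, chi> = (1/|G|) sum_C |C| * |chi(C)|^2 = (1/5)[1*|1|^2 + 1*|exp(-4*I*pi/5)|^2 + 1*|exp(2*I*pi/5)|^2 + 1*|exp(-2*I*pi/5)|^2 + 1*|exp(4*I*pi/5)|^2]
  = (1/5)[(1) + (1) + (1) + (1) + (1)] = 5/5 = 1.
(Exp terms are combined using exp(i*s)*conj(exp(i*t)) = exp(i*(s-t)), and sums of them are collapsed using the identity that for every m > 1 the m distinct m-th roots of unity sum to 0, e.g. 1 + exp(2*I*pi/3) + exp(-2*I*pi/3) = 0.)
A character is irreducible iff <chi, chi> = 1, so this representation is irreducible.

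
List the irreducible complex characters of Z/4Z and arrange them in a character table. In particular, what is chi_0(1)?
Character table of Z/4Z (irreps indexed chi_0,...,chi_3 with chi_k(m) = zeta_4^(k*m), zeta_4 = exp(2*pi*i/4)):
  irrep \ class  {0} (size 1)  {1} (size 1)  {2} (size 1)  {3} (size 1)
  chi_0          1             1             1             1           
  chi_1          1             I             -1            -I          
  chi_2          1             -1            1             -1          
  chi_3          1             -I            -1            I           

Spot check: chi_0(1) = zeta_4^(0*1) = zeta_4^0 = 1.

Proof sketch: Z/4Z is abelian, so all 4 irreducible complex representations are 1-dimensional. They are given by chi_k(m) = zeta_4^(k*m) for k = 0,...,3. Row orthogonality: sum_m chi_k(m) conj(chi_l(m)) = 4 * [k = l].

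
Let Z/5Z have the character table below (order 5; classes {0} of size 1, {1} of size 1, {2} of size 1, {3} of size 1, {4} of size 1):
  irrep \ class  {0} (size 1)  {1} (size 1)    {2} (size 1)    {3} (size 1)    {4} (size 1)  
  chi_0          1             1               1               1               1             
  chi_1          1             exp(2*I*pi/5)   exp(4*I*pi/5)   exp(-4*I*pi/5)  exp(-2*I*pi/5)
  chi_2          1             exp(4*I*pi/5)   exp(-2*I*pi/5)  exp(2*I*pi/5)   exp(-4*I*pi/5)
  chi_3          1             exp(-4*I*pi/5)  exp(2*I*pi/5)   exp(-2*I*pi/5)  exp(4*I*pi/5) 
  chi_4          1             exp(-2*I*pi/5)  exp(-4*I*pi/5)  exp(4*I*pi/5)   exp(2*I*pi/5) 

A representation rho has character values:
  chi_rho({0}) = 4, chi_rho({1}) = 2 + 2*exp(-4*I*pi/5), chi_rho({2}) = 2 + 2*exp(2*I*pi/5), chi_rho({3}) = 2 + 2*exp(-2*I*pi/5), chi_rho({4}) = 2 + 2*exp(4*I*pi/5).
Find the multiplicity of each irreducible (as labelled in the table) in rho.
Multiplicities: chi_0: 2, chi_1: 0, chi_2: 0, chi_3: 2, chi_4: 0.

Why: Use <chi_rho, chi> = (1/|G|) sum_C |C| * chi_rho(C) * conj(chi(C)) with |G| = 5 for each irreducible chi in the table:
  <chi_rho, chi_0> = (1/5)[1*(4)*conj(1) + 1*(2 + 2*exp(-4*I*pi/5))*conj(1) + 1*(2 + 2*exp(2*I*pi/5))*conj(1) + 1*(2 + 2*exp(-2*I*pi/5))*conj(1) + 1*(2 + 2*exp(4*I*pi/5))*conj(1)]
      = (1/5)[(4) + (2 + 2*exp(-4*I*pi/5)) + (2 + 2*exp(2*I*pi/5)) + (2 + 2*exp(-2*I*pi/5)) + (2 + 2*exp(4*I*pi/5))] = 10/5 = 2
  <chi_rho, chi_1> = (1/5)[1*(4)*conj(1) + 1*(2 + 2*exp(-4*I*pi/5))*conj(exp(2*I*pi/5)) + 1*(2 + 2*exp(2*I*pi/5))*conj(exp(4*I*pi/5)) + 1*(2 + 2*exp(-2*I*pi/5))*conj(exp(-4*I*pi/5)) + 1*(2 + 2*exp(4*I*pi/5))*conj(exp(-2*I*pi/5))]
      = (1/5)[(4) + (2*exp(-2*I*pi/5) + 2*exp(4*I*pi/5)) + (2*exp(-2*I*pi/5) + 2*exp(-4*I*pi/5)) + (2*exp(4*I*pi/5) + 2*exp(2*I*pi/5)) + (2*exp(-4*I*pi/5) + 2*exp(2*I*pi/5))] = 0/5 = 0
  <chi_rho, chi_2> = (1/5)[1*(4)*conj(1) + 1*(2 + 2*exp(-4*I*pi/5))*conj(exp(4*I*pi/5)) + 1*(2 + 2*exp(2*I*pi/5))*conj(exp(-2*I*pi/5)) + 1*(2 + 2*exp(-2*I*pi/5))*conj(exp(2*I*pi/5)) + 1*(2 + 2*exp(4*I*pi/5))*conj(exp(-4*I*pi/5))]
      = (1/5)[(4) + (2*exp(-4*I*pi/5) + 2*exp(2*I*pi/5)) + (2*exp(4*I*pi/5) + 2*exp(2*I*pi/5)) + (2*exp(-2*I*pi/5) + 2*exp(-4*I*pi/5)) + (2*exp(-2*I*pi/5) + 2*exp(4*I*pi/5))] = 0/5 = 0
  <chi_rho, chi_3> = (1/5)[1*(4)*conj(1) + 1*(2 + 2*exp(-4*I*pi/5))*conj(exp(-4*I*pi/5)) + 1*(2 + 2*exp(2*I*pi/5))*conj(exp(2*I*pi/5)) + 1*(2 + 2*exp(-2*I*pi/5))*conj(exp(-2*I*pi/5)) + 1*(2 + 2*exp(4*I*pi/5))*conj(exp(4*I*pi/5))]
      = (1/5)[(4) + (2 + 2*exp(4*I*pi/5)) + (2 + 2*exp(-2*I*pi/5)) + (2 + 2*exp(2*I*pi/5)) + (2 + 2*exp(-4*I*pi/5))] = 10/5 = 2
  <chi_rho, chi_4> = (1/5)[1*(4)*conj(1) + 1*(2 + 2*exp(-4*I*pi/5))*conj(exp(-2*I*pi/5)) + 1*(2 + 2*exp(2*I*pi/5))*conj(exp(-4*I*pi/5)) + 1*(2 + 2*exp(-2*I*pi/5))*conj(exp(4*I*pi/5)) + 1*(2 + 2*exp(4*I*pi/5))*conj(exp(2*I*pi/5))]
      = (1/5)[(4) + (2*exp(-2*I*pi/5) + 2*exp(2*I*pi/5)) + (2*exp(-4*I*pi/5) + 2*exp(4*I*pi/5)) + (2*exp(-4*I*pi/5) + 2*exp(4*I*pi/5)) + (2*exp(-2*I*pi/5) + 2*exp(2*I*pi/5))] = 0/5 = 0
(Exp terms are combined using exp(i*s)*conj(exp(i*t)) = exp(i*(s-t)), and sums of them are collapsed using the identity that for every m > 1 the m distinct m-th roots of unity sum to 0, e.g. 1 + exp(2*I*pi/3) + exp(-2*I*pi/3) = 0.)
Dimension check: dim(rho) = sum (mult * dim) = 2*1 + 0*1 + 0*1 + 2*1 + 0*1 = 4 = chi_rho(e) = 4.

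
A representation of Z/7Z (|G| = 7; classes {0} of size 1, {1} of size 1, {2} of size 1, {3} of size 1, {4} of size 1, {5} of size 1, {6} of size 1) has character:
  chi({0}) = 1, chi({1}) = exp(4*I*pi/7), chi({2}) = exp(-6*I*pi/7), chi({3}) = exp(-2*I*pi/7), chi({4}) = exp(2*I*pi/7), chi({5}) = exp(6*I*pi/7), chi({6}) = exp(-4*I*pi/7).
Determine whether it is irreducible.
Irreducible: <chi, chi> = 1.

Reasoning: <chi, chi> = (1/|G|) sum_C |C| * |chi(C)|^2 = (1/7)[1*|1|^2 + 1*|exp(4*I*pi/7)|^2 + 1*|exp(-6*I*pi/7)|^2 + 1*|exp(-2*I*pi/7)|^2 + 1*|exp(2*I*pi/7)|^2 + 1*|exp(6*I*pi/7)|^2 + 1*|exp(-4*I*pi/7)|^2]
  = (1/7)[(1) + (1) + (1) + (1) + (1) + (1) + (1)] = 7/7 = 1.
(Exp terms are combined using exp(i*s)*conj(exp(i*t)) = exp(i*(s-t)), and sums of them are collapsed using the identity that for every m > 1 the m distinct m-th roots of unity sum to 0, e.g. 1 + exp(2*I*pi/3) + exp(-2*I*pi/3) = 0.)
A character is irreducible iff <chi, chi> = 1, so this representation is irreducible.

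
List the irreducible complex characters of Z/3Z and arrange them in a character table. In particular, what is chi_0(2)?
Character table of Z/3Z (irreps indexed chi_0,...,chi_2 with chi_k(m) = zeta_3^(k*m), zeta_3 = exp(2*pi*i/3)):
  irrep \ class  {0} (size 1)  {1} (size 1)    {2} (size 1)  
  chi_0          1             1               1             
  chi_1          1             exp(2*I*pi/3)   exp(-2*I*pi/3)
  chi_2          1             exp(-2*I*pi/3)  exp(2*I*pi/3) 

Spot check: chi_0(2) = zeta_3^(0*2) = zeta_3^0 = 1.

Why: Z/3Z is abelian, so all 3 irreducible complex representations are 1-dimensional. They are given by chi_k(m) = zeta_3^(k*m) for k = 0,...,2. Row orthogonality: sum_m chi_k(m) conj(chi_l(m)) = 3 * [k = l].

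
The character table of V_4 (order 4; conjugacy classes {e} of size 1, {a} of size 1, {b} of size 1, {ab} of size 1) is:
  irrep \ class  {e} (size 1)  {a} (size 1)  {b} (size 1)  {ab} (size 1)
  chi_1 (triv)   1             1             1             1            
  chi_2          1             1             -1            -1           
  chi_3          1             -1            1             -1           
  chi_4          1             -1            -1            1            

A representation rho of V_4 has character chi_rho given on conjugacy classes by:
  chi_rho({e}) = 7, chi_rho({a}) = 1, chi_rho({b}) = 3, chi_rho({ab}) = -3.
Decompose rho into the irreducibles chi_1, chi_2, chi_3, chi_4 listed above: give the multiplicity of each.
Multiplicities: chi_1: 2, chi_2: 2, chi_3: 3, chi_4: 0.

Details: Use <chi_rho, chi> = (1/|G|) sum_C |C| * chi_rho(C) * conj(chi(C)) with |G| = 4 for each irreducible chi in the table:
  <chi_rho, chi_1> = (1/4)[1*(7)*conj(1) + 1*(1)*conj(1) + 1*(3)*conj(1) + 1*(-3)*conj(1)]
      = (1/4)[(7) + (1) + (3) + (-3)] = 8/4 = 2
  <chi_rho, chi_2> = (1/4)[1*(7)*conj(1) + 1*(1)*conj(1) + 1*(3)*conj(-1) + 1*(-3)*conj(-1)]
      = (1/4)[(7) + (1) + (-3) + (3)] = 8/4 = 2
  <chi_rho, chi_3> = (1/4)[1*(7)*conj(1) + 1*(1)*conj(-1) + 1*(3)*conj(1) + 1*(-3)*conj(-1)]
      = (1/4)[(7) + (-1) + (3) + (3)] = 12/4 = 3
  <chi_rho, chi_4> = (1/4)[1*(7)*conj(1) + 1*(1)*conj(-1) + 1*(3)*conj(-1) + 1*(-3)*conj(1)]
      = (1/4)[(7) + (-1) + (-3) + (-3)] = 0/4 = 0
Dimension check: dim(rho) = sum (mult * dim) = 2*1 + 2*1 + 3*1 + 0*1 = 7 = chi_rho(e) = 7.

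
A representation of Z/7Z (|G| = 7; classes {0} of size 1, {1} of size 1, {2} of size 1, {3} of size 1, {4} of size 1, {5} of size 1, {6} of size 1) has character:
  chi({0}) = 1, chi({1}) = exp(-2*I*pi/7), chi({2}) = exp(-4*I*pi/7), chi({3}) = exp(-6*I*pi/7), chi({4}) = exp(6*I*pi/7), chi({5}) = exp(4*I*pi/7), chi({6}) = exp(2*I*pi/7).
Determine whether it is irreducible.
Irreducible: <chi, chi> = 1.

Reasoning: <chi, chi> = (1/|G|) sum_C |C| * |chi(C)|^2 = (1/7)[1*|1|^2 + 1*|exp(-2*I*pi/7)|^2 + 1*|exp(-4*I*pi/7)|^2 + 1*|exp(-6*I*pi/7)|^2 + 1*|exp(6*I*pi/7)|^2 + 1*|exp(4*I*pi/7)|^2 + 1*|exp(2*I*pi/7)|^2]
  = (1/7)[(1) + (1) + (1) + (1) + (1) + (1) + (1)] = 7/7 = 1.
(Exp terms are combined using exp(i*s)*conj(exp(i*t)) = exp(i*(s-t)), and sums of them are collapsed using the identity that for every m > 1 the m distinct m-th roots of unity sum to 0, e.g. 1 + exp(2*I*pi/3) + exp(-2*I*pi/3) = 0.)
A character is irreducible iff <chi, chi> = 1, so this representation is irreducible.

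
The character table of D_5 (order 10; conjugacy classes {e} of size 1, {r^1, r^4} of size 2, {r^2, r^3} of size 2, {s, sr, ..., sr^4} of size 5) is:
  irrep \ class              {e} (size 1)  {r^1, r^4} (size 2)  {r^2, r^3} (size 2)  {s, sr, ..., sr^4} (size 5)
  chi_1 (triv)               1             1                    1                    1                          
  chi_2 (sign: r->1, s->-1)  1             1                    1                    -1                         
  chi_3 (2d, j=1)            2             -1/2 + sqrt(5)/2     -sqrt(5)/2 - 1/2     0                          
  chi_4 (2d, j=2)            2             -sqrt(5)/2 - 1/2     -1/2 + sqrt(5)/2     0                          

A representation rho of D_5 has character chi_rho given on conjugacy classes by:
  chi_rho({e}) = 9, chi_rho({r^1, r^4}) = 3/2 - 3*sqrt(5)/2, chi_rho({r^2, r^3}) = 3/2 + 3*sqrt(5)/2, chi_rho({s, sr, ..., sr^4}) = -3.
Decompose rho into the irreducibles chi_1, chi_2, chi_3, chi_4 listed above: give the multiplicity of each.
Multiplicities: chi_1: 0, chi_2: 3, chi_3: 0, chi_4: 3.

Solution. Use <chi_rho, chi> = (1/|G|) sum_C |C| * chi_rho(C) * conj(chi(C)) with |G| = 10 for each irreducible chi in the table:
  <chi_rho, chi_1> = (1/10)[1*(9)*conj(1) + 2*(3/2 - 3*sqrt(5)/2)*conj(1) + 2*(3/2 + 3*sqrt(5)/2)*conj(1) + 5*(-3)*conj(1)]
      = (1/10)[(9) + (3 - 3*sqrt(5)) + (3 + 3*sqrt(5)) + (-15)] = 0/10 = 0
  <chi_rho, chi_2> = (1/10)[1*(9)*conj(1) + 2*(3/2 - 3*sqrt(5)/2)*conj(1) + 2*(3/2 + 3*sqrt(5)/2)*conj(1) + 5*(-3)*conj(-1)]
      = (1/10)[(9) + (3 - 3*sqrt(5)) + (3 + 3*sqrt(5)) + (15)] = 30/10 = 3
  <chi_rho, chi_3> = (1/10)[1*(9)*conj(2) + 2*(3/2 - 3*sqrt(5)/2)*conj(-1/2 + sqrt(5)/2) + 2*(3/2 + 3*sqrt(5)/2)*conj(-sqrt(5)/2 - 1/2) + 5*(-3)*conj(0)]
      = (1/10)[(18) + (-9 + 3*sqrt(5)) + (-9 - 3*sqrt(5)) + (0)] = 0/10 = 0
  <chi_rho, chi_4> = (1/10)[1*(9)*conj(2) + 2*(3/2 - 3*sqrt(5)/2)*conj(-sqrt(5)/2 - 1/2) + 2*(3/2 + 3*sqrt(5)/2)*conj(-1/2 + sqrt(5)/2) + 5*(-3)*conj(0)]
      = (1/10)[(18) + (6) + (6) + (0)] = 30/10 = 3
Dimension check: dim(rho) = sum (mult * dim) = 0*1 + 3*1 + 0*2 + 3*2 = 9 = chi_rho(e) = 9.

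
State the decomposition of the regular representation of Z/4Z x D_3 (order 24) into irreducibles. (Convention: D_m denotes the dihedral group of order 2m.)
Each irreducible V_i of dimension d_i appears with multiplicity d_i, i.e. rho_reg = (direct sum over all irreducibles V_i) d_i V_i. The irreducible dimensions for Z/4Z x D_3 are 1, 1, 1, 1, 1, 1, 1, 1, 2, 2, 2, 2: 8 irreducibles of dimension 1, each with multiplicity 1; 4 irreducibles of dimension 2, each with multiplicity 2. Total dimension 8*1*1 + 4*2*2 = 24 = |G|.

Working: General theorem: in the regular representation of a finite group G, each irreducible appears with multiplicity equal to its dimension. Check: dim(rho_reg) = sum d_i^2 = 1 + 1 + 1 + 1 + 1 + 1 + 1 + 1 + 4 + 4 + 4 + 4 = 24 = |G|.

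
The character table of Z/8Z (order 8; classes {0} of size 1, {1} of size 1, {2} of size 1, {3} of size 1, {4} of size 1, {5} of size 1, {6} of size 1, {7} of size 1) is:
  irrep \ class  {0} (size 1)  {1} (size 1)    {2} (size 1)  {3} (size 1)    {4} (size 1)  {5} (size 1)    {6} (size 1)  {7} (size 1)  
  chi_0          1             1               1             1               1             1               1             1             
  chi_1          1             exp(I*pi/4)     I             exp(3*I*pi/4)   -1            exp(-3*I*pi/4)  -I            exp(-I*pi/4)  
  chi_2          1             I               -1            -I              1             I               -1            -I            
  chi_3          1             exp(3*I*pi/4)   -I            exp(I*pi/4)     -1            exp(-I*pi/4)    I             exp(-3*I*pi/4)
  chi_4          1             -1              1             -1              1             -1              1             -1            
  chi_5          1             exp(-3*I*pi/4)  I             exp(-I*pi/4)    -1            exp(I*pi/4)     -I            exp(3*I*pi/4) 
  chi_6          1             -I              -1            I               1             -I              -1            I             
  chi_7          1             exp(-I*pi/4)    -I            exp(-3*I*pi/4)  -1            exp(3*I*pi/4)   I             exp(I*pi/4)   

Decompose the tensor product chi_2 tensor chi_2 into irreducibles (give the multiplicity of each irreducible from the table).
chi_2 tensor chi_2 = chi_4 (all other irreducibles have multiplicity 0).

Argument: The character of a tensor product is the pointwise product (chi_2 * chi_2)(C) = chi_2(C) * chi_2(C):
  {0}: (1)*(1), {1}: (I)*(I), {2}: (-1)*(-1), {3}: (-I)*(-I), {4}: (1)*(1), {5}: (I)*(I), {6}: (-1)*(-1), {7}: (-I)*(-I)
so (chi_2 * chi_2) takes values
  {0} -> 1, {1} -> -1, {2} -> 1, {3} -> -1, {4} -> 1, {5} -> -1, {6} -> 1, {7} -> -1.
Now take the inner product of this character with each irreducible chi from the table, <chi_2*chi_2, chi> = (1/8) sum_C |C| (chi_2*chi_2)(C) conj(chi(C)):
  <chi_2*chi_2, chi_0> = (1/8)[1*(1)*conj(1) + 1*(-1)*conj(1) + 1*(1)*conj(1) + 1*(-1)*conj(1) + 1*(1)*conj(1) + 1*(-1)*conj(1) + 1*(1)*conj(1) + 1*(-1)*conj(1)]
      = (1/8)[(1) + (-1) + (1) + (-1) + (1) + (-1) + (1) + (-1)] = 0/8 = 0
  <chi_2*chi_2, chi_1> = (1/8)[1*(1)*conj(1) + 1*(-1)*conj(exp(I*pi/4)) + 1*(1)*conj(I) + 1*(-1)*conj(exp(3*I*pi/4)) + 1*(1)*conj(-1) + 1*(-1)*conj(exp(-3*I*pi/4)) + 1*(1)*conj(-I) + 1*(-1)*conj(exp(-I*pi/4))]
      = (1/8)[(1) + (-exp(-I*pi/4)) + (-I) + (-exp(-3*I*pi/4)) + (-1) + (-exp(3*I*pi/4)) + (I) + (-exp(I*pi/4))] = 0/8 = 0
  <chi_2*chi_2, chi_2> = (1/8)[1*(1)*conj(1) + 1*(-1)*conj(I) + 1*(1)*conj(-1) + 1*(-1)*conj(-I) + 1*(1)*conj(1) + 1*(-1)*conj(I) + 1*(1)*conj(-1) + 1*(-1)*conj(-I)]
      = (1/8)[(1) + (I) + (-1) + (-I) + (1) + (I) + (-1) + (-I)] = 0/8 = 0
  <chi_2*chi_2, chi_3> = (1/8)[1*(1)*conj(1) + 1*(-1)*conj(exp(3*I*pi/4)) + 1*(1)*conj(-I) + 1*(-1)*conj(exp(I*pi/4)) + 1*(1)*conj(-1) + 1*(-1)*conj(exp(-I*pi/4)) + 1*(1)*conj(I) + 1*(-1)*conj(exp(-3*I*pi/4))]
      = (1/8)[(1) + (-exp(-3*I*pi/4)) + (I) + (-exp(-I*pi/4)) + (-1) + (-exp(I*pi/4)) + (-I) + (-exp(3*I*pi/4))] = 0/8 = 0
  <chi_2*chi_2, chi_4> = (1/8)[1*(1)*conj(1) + 1*(-1)*conj(-1) + 1*(1)*conj(1) + 1*(-1)*conj(-1) + 1*(1)*conj(1) + 1*(-1)*conj(-1) + 1*(1)*conj(1) + 1*(-1)*conj(-1)]
      = (1/8)[(1) + (1) + (1) + (1) + (1) + (1) + (1) + (1)] = 8/8 = 1
  <chi_2*chi_2, chi_5> = (1/8)[1*(1)*conj(1) + 1*(-1)*conj(exp(-3*I*pi/4)) + 1*(1)*conj(I) + 1*(-1)*conj(exp(-I*pi/4)) + 1*(1)*conj(-1) + 1*(-1)*conj(exp(I*pi/4)) + 1*(1)*conj(-I) + 1*(-1)*conj(exp(3*I*pi/4))]
      = (1/8)[(1) + (-exp(3*I*pi/4)) + (-I) + (-exp(I*pi/4)) + (-1) + (-exp(-I*pi/4)) + (I) + (-exp(-3*I*pi/4))] = 0/8 = 0
  <chi_2*chi_2, chi_6> = (1/8)[1*(1)*conj(1) + 1*(-1)*conj(-I) + 1*(1)*conj(-1) + 1*(-1)*conj(I) + 1*(1)*conj(1) + 1*(-1)*conj(-I) + 1*(1)*conj(-1) + 1*(-1)*conj(I)]
      = (1/8)[(1) + (-I) + (-1) + (I) + (1) + (-I) + (-1) + (I)] = 0/8 = 0
  <chi_2*chi_2, chi_7> = (1/8)[1*(1)*conj(1) + 1*(-1)*conj(exp(-I*pi/4)) + 1*(1)*conj(-I) + 1*(-1)*conj(exp(-3*I*pi/4)) + 1*(1)*conj(-1) + 1*(-1)*conj(exp(3*I*pi/4)) + 1*(1)*conj(I) + 1*(-1)*conj(exp(I*pi/4))]
      = (1/8)[(1) + (-exp(I*pi/4)) + (I) + (-exp(3*I*pi/4)) + (-1) + (-exp(-3*I*pi/4)) + (-I) + (-exp(-I*pi/4))] = 0/8 = 0
(Exp terms are combined using exp(i*s)*conj(exp(i*t)) = exp(i*(s-t)), and sums of them are collapsed using the identity that for every m > 1 the m distinct m-th roots of unity sum to 0, e.g. 1 + exp(2*I*pi/3) + exp(-2*I*pi/3) = 0.)
Hence the multiplicities are chi_4: 1. Dimension check: dim(chi_2)*dim(chi_2) = 1*1 = 1 and sum (mult * dim) = 1*1 = 1.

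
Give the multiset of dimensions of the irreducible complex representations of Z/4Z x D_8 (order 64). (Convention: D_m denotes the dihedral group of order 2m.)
Dimensions: 1, 1, 1, 1, 1, 1, 1, 1, 1, 1, 1, 1, 1, 1, 1, 1, 2, 2, 2, 2, 2, 2, 2, 2, 2, 2, 2, 2

Argument: There are 28 irreducibles (= number of conjugacy classes). Their dimensions d_i satisfy sum d_i^2 = |G| = 64: 1 + 1 + 1 + 1 + 1 + 1 + 1 + 1 + 1 + 1 + 1 + 1 + 1 + 1 + 1 + 1 + 4 + 4 + 4 + 4 + 4 + 4 + 4 + 4 + 4 + 4 + 4 + 4 = 64. (For the product with Z/4Z: each of the 4 1-dim characters of Z/4Z tensors with each irrep of D_8, giving 4 copies of each D_8-dimension.)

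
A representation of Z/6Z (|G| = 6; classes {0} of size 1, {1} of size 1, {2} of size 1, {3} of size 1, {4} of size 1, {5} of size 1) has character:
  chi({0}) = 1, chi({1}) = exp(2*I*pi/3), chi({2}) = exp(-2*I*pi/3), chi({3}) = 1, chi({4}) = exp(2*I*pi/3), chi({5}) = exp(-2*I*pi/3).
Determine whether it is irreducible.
Irreducible: <chi, chi> = 1.

Solution. <chi, chi> = (1/|G|) sum_C |C| * |chi(C)|^2 = (1/6)[1*|1|^2 + 1*|exp(2*I*pi/3)|^2 + 1*|exp(-2*I*pi/3)|^2 + 1*|1|^2 + 1*|exp(2*I*pi/3)|^2 + 1*|exp(-2*I*pi/3)|^2]
  = (1/6)[(1) + (1) + (1) + (1) + (1) + (1)] = 6/6 = 1.
(Exp terms are combined using exp(i*s)*conj(exp(i*t)) = exp(i*(s-t)), and sums of them are collapsed using the identity that for every m > 1 the m distinct m-th roots of unity sum to 0, e.g. 1 + exp(2*I*pi/3) + exp(-2*I*pi/3) = 0.)
A character is irreducible iff <chi, chi> = 1, so this representation is irreducible.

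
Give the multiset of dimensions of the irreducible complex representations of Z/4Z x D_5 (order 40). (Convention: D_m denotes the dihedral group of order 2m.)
Dimensions: 1, 1, 1, 1, 1, 1, 1, 1, 2, 2, 2, 2, 2, 2, 2, 2

Argument: There are 16 irreducibles (= number of conjugacy classes). Their dimensions d_i satisfy sum d_i^2 = |G| = 40: 1 + 1 + 1 + 1 + 1 + 1 + 1 + 1 + 4 + 4 + 4 + 4 + 4 + 4 + 4 + 4 = 40. (For the product with Z/4Z: each of the 4 1-dim characters of Z/4Z tensors with each irrep of D_5, giving 4 copies of each D_5-dimension.)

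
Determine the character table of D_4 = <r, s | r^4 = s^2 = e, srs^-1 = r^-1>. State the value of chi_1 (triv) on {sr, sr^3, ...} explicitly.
Conjugacy classes: {e} of size 1, {r^2} of size 1, {r^1, r^3} of size 2, {s, sr^2, ...} of size 2, {sr, sr^3, ...} of size 2.
Character table:
  irrep \ class              {e} (size 1)  {r^2} (size 1)  {r^1, r^3} (size 2)  {s, sr^2, ...} (size 2)  {sr, sr^3, ...} (size 2)
  chi_1 (triv)               1             1               1                    1                        1                       
  chi_2 (sign: r->1, s->-1)  1             1               1                    -1                       -1                      
  chi_3 (r->-1, s->1)        1             1               -1                   1                        -1                      
  chi_4 (r->-1, s->-1)       1             1               -1                   -1                       1                       
  chi_5 (2d, j=1)            2             -2              0                    0                        0                       

Spot check: chi_1 (triv) on {sr, sr^3, ...} = 1.

Reasoning: D_4 has order 2*4 = 8 with 5 conjugacy classes, hence 5 irreducibles. Sum of squared dims 1 + 1 + 1 + 1 + 4 = 8 = |G|. Linear characters come from the abelianisation; the 2-dimensional irreps have character r^k -> 2*cos(2*pi*j*k/4), reflections -> 0.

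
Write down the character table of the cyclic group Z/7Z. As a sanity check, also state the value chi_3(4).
Character table of Z/7Z (irreps indexed chi_0,...,chi_6 with chi_k(m) = zeta_7^(k*m), zeta_7 = exp(2*pi*i/7)):
  irrep \ class  {0} (size 1)  {1} (size 1)    {2} (size 1)    {3} (size 1)    {4} (size 1)    {5} (size 1)    {6} (size 1)  
  chi_0          1             1               1               1               1               1               1             
  chi_1          1             exp(2*I*pi/7)   exp(4*I*pi/7)   exp(6*I*pi/7)   exp(-6*I*pi/7)  exp(-4*I*pi/7)  exp(-2*I*pi/7)
  chi_2          1             exp(4*I*pi/7)   exp(-6*I*pi/7)  exp(-2*I*pi/7)  exp(2*I*pi/7)   exp(6*I*pi/7)   exp(-4*I*pi/7)
  chi_3          1             exp(6*I*pi/7)   exp(-2*I*pi/7)  exp(4*I*pi/7)   exp(-4*I*pi/7)  exp(2*I*pi/7)   exp(-6*I*pi/7)
  chi_4          1             exp(-6*I*pi/7)  exp(2*I*pi/7)   exp(-4*I*pi/7)  exp(4*I*pi/7)   exp(-2*I*pi/7)  exp(6*I*pi/7) 
  chi_5          1             exp(-4*I*pi/7)  exp(6*I*pi/7)   exp(2*I*pi/7)   exp(-2*I*pi/7)  exp(-6*I*pi/7)  exp(4*I*pi/7) 
  chi_6          1             exp(-2*I*pi/7)  exp(-4*I*pi/7)  exp(-6*I*pi/7)  exp(6*I*pi/7)   exp(4*I*pi/7)   exp(2*I*pi/7) 

Spot check: chi_3(4) = zeta_7^(3*4) = zeta_7^12 = exp(-4*I*pi/7).

Justification: Z/7Z is abelian, so all 7 irreducible complex representations are 1-dimensional. They are given by chi_k(m) = zeta_7^(k*m) for k = 0,...,6. Row orthogonality: sum_m chi_k(m) conj(chi_l(m)) = 7 * [k = l].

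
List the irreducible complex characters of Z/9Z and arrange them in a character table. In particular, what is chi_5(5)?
Character table of Z/9Z (irreps indexed chi_0,...,chi_8 with chi_k(m) = zeta_9^(k*m), zeta_9 = exp(2*pi*i/9)):
  irrep \ class  {0} (size 1)  {1} (size 1)    {2} (size 1)    {3} (size 1)    {4} (size 1)    {5} (size 1)    {6} (size 1)    {7} (size 1)    {8} (size 1)  
  chi_0          1             1               1               1               1               1               1               1               1             
  chi_1          1             exp(2*I*pi/9)   exp(4*I*pi/9)   exp(2*I*pi/3)   exp(8*I*pi/9)   exp(-8*I*pi/9)  exp(-2*I*pi/3)  exp(-4*I*pi/9)  exp(-2*I*pi/9)
  chi_2          1             exp(4*I*pi/9)   exp(8*I*pi/9)   exp(-2*I*pi/3)  exp(-2*I*pi/9)  exp(2*I*pi/9)   exp(2*I*pi/3)   exp(-8*I*pi/9)  exp(-4*I*pi/9)
  chi_3          1             exp(2*I*pi/3)   exp(-2*I*pi/3)  1               exp(2*I*pi/3)   exp(-2*I*pi/3)  1               exp(2*I*pi/3)   exp(-2*I*pi/3)
  chi_4          1             exp(8*I*pi/9)   exp(-2*I*pi/9)  exp(2*I*pi/3)   exp(-4*I*pi/9)  exp(4*I*pi/9)   exp(-2*I*pi/3)  exp(2*I*pi/9)   exp(-8*I*pi/9)
  chi_5          1             exp(-8*I*pi/9)  exp(2*I*pi/9)   exp(-2*I*pi/3)  exp(4*I*pi/9)   exp(-4*I*pi/9)  exp(2*I*pi/3)   exp(-2*I*pi/9)  exp(8*I*pi/9) 
  chi_6          1             exp(-2*I*pi/3)  exp(2*I*pi/3)   1               exp(-2*I*pi/3)  exp(2*I*pi/3)   1               exp(-2*I*pi/3)  exp(2*I*pi/3) 
  chi_7          1             exp(-4*I*pi/9)  exp(-8*I*pi/9)  exp(2*I*pi/3)   exp(2*I*pi/9)   exp(-2*I*pi/9)  exp(-2*I*pi/3)  exp(8*I*pi/9)   exp(4*I*pi/9) 
  chi_8          1             exp(-2*I*pi/9)  exp(-4*I*pi/9)  exp(-2*I*pi/3)  exp(-8*I*pi/9)  exp(8*I*pi/9)   exp(2*I*pi/3)   exp(4*I*pi/9)   exp(2*I*pi/9) 

Spot check: chi_5(5) = zeta_9^(5*5) = zeta_9^25 = exp(-4*I*pi/9).

Derivation: Z/9Z is abelian, so all 9 irreducible complex representations are 1-dimensional. They are given by chi_k(m) = zeta_9^(k*m) for k = 0,...,8. Row orthogonality: sum_m chi_k(m) conj(chi_l(m)) = 9 * [k = l].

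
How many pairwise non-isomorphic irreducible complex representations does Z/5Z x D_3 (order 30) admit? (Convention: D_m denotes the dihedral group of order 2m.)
15

Working: The number of irreducible complex representations of a finite group equals its number of conjugacy classes. For a direct product, #classes(G x H) = #classes(G) * #classes(H). Z/5Z has 5 classes (abelian), D_3 has 3 classes, so 5 * 3 = 15, so Z/5Z x D_3 (order 30) has exactly 15 irreducible complex representations.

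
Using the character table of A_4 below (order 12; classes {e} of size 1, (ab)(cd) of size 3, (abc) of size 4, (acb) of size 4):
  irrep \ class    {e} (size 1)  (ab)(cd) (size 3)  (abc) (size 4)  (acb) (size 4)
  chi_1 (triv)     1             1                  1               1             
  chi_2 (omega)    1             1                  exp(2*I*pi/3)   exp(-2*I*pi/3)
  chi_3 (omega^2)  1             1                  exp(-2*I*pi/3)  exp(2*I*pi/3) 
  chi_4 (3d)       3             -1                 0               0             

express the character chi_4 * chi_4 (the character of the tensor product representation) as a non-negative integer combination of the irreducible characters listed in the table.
chi_4 tensor chi_4 = chi_1 + chi_2 + chi_3 + 2*chi_4 (all other irreducibles have multiplicity 0).

Justification: The character of a tensor product is the pointwise product (chi_4 * chi_4)(C) = chi_4(C) * chi_4(C):
  {e}: (3)*(3), (ab)(cd): (-1)*(-1), (abc): (0)*(0), (acb): (0)*(0)
so (chi_4 * chi_4) takes values
  {e} -> 9, (ab)(cd) -> 1, (abc) -> 0, (acb) -> 0.
Now take the inner product of this character with each irreducible chi from the table, <chi_4*chi_4, chi> = (1/12) sum_C |C| (chi_4*chi_4)(C) conj(chi(C)):
  <chi_4*chi_4, chi_1> = (1/12)[1*(9)*conj(1) + 3*(1)*conj(1) + 4*(0)*conj(1) + 4*(0)*conj(1)]
      = (1/12)[(9) + (3) + (0) + (0)] = 12/12 = 1
  <chi_4*chi_4, chi_2> = (1/12)[1*(9)*conj(1) + 3*(1)*conj(1) + 4*(0)*conj(exp(2*I*pi/3)) + 4*(0)*conj(exp(-2*I*pi/3))]
      = (1/12)[(9) + (3) + (0) + (0)] = 12/12 = 1
  <chi_4*chi_4, chi_3> = (1/12)[1*(9)*conj(1) + 3*(1)*conj(1) + 4*(0)*conj(exp(-2*I*pi/3)) + 4*(0)*conj(exp(2*I*pi/3))]
      = (1/12)[(9) + (3) + (0) + (0)] = 12/12 = 1
  <chi_4*chi_4, chi_4> = (1/12)[1*(9)*conj(3) + 3*(1)*conj(-1) + 4*(0)*conj(0) + 4*(0)*conj(0)]
      = (1/12)[(27) + (-3) + (0) + (0)] = 24/12 = 2
(Exp terms are combined using exp(i*s)*conj(exp(i*t)) = exp(i*(s-t)), and sums of them are collapsed using the identity that for every m > 1 the m distinct m-th roots of unity sum to 0, e.g. 1 + exp(2*I*pi/3) + exp(-2*I*pi/3) = 0.)
Hence the multiplicities are chi_1: 1, chi_2: 1, chi_3: 1, chi_4: 2. Dimension check: dim(chi_4)*dim(chi_4) = 3*3 = 9 and sum (mult * dim) = 1*1 + 1*1 + 1*1 + 2*3 = 9.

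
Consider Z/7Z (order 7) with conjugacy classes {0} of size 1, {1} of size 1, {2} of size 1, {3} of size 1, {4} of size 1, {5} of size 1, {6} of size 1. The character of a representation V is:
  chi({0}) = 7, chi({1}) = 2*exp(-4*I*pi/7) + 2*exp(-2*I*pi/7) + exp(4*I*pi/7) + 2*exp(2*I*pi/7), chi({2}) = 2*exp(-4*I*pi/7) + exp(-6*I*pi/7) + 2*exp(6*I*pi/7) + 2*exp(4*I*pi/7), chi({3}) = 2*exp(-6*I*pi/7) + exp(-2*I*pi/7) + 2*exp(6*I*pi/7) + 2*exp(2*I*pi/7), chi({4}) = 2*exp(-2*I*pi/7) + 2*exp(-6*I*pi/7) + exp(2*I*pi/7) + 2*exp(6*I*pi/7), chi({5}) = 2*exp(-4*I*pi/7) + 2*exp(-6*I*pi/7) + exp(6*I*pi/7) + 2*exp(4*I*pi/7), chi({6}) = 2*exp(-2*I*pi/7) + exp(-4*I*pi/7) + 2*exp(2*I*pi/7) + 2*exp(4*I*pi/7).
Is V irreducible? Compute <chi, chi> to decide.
Not irreducible (reducible): <chi, chi> = 13 > 1.

Derivation: <chi, chi> = (1/|G|) sum_C |C| * |chi(C)|^2 = (1/7)[1*|7|^2 + 1*|2*exp(-4*I*pi/7) + 2*exp(-2*I*pi/7) + exp(4*I*pi/7) + 2*exp(2*I*pi/7)|^2 + 1*|2*exp(-4*I*pi/7) + exp(-6*I*pi/7) + 2*exp(6*I*pi/7) + 2*exp(4*I*pi/7)|^2 + 1*|2*exp(-6*I*pi/7) + exp(-2*I*pi/7) + 2*exp(6*I*pi/7) + 2*exp(2*I*pi/7)|^2 + 1*|2*exp(-2*I*pi/7) + 2*exp(-6*I*pi/7) + exp(2*I*pi/7) + 2*exp(6*I*pi/7)|^2 + 1*|2*exp(-4*I*pi/7) + 2*exp(-6*I*pi/7) + exp(6*I*pi/7) + 2*exp(4*I*pi/7)|^2 + 1*|2*exp(-2*I*pi/7) + exp(-4*I*pi/7) + 2*exp(2*I*pi/7) + 2*exp(4*I*pi/7)|^2]
  = (1/7)[(49) + (13 + 6*exp(-2*I*pi/7) + 4*exp(-4*I*pi/7) + 8*exp(-6*I*pi/7) + 8*exp(6*I*pi/7) + 4*exp(4*I*pi/7) + 6*exp(2*I*pi/7)) + (13 + 8*exp(-2*I*pi/7) + 6*exp(-4*I*pi/7) + 4*exp(-6*I*pi/7) + 4*exp(6*I*pi/7) + 6*exp(4*I*pi/7) + 8*exp(2*I*pi/7)) + (13 + 8*exp(-4*I*pi/7) + 4*exp(-2*I*pi/7) + 6*exp(-6*I*pi/7) + 6*exp(6*I*pi/7) + 4*exp(2*I*pi/7) + 8*exp(4*I*pi/7)) + (13 + 8*exp(-4*I*pi/7) + 4*exp(-2*I*pi/7) + 6*exp(-6*I*pi/7) + 6*exp(6*I*pi/7) + 4*exp(2*I*pi/7) + 8*exp(4*I*pi/7)) + (13 + 8*exp(-2*I*pi/7) + 6*exp(-4*I*pi/7) + 4*exp(-6*I*pi/7) + 4*exp(6*I*pi/7) + 6*exp(4*I*pi/7) + 8*exp(2*I*pi/7)) + (13 + 6*exp(-2*I*pi/7) + 4*exp(-4*I*pi/7) + 8*exp(-6*I*pi/7) + 8*exp(6*I*pi/7) + 4*exp(4*I*pi/7) + 6*exp(2*I*pi/7))] = 91/7 = 13.
(Exp terms are combined using exp(i*s)*conj(exp(i*t)) = exp(i*(s-t)), and sums of them are collapsed using the identity that for every m > 1 the m distinct m-th roots of unity sum to 0, e.g. 1 + exp(2*I*pi/3) + exp(-2*I*pi/3) = 0.)
A character is irreducible iff <chi, chi> = 1, so this representation is reducible.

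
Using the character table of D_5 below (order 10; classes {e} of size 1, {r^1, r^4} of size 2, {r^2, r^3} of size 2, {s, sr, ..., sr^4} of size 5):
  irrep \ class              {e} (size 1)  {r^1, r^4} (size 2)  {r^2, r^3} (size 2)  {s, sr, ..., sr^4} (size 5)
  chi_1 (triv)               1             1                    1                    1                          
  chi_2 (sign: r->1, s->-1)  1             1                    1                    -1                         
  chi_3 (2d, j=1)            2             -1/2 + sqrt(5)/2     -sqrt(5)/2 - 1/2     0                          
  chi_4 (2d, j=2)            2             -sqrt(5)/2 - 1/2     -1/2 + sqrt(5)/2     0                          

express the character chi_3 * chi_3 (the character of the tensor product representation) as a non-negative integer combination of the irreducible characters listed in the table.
chi_3 tensor chi_3 = chi_1 + chi_2 + chi_4 (all other irreducibles have multiplicity 0).

Details: The character of a tensor product is the pointwise product (chi_3 * chi_3)(C) = chi_3(C) * chi_3(C):
  {e}: (2)*(2), {r^1, r^4}: (-1/2 + sqrt(5)/2)*(-1/2 + sqrt(5)/2), {r^2, r^3}: (-sqrt(5)/2 - 1/2)*(-sqrt(5)/2 - 1/2), {s, sr, ..., sr^4}: (0)*(0)
so (chi_3 * chi_3) takes values
  {e} -> 4, {r^1, r^4} -> 3/2 - sqrt(5)/2, {r^2, r^3} -> sqrt(5)/2 + 3/2, {s, sr, ..., sr^4} -> 0.
Now take the inner product of this character with each irreducible chi from the table, <chi_3*chi_3, chi> = (1/10) sum_C |C| (chi_3*chi_3)(C) conj(chi(C)):
  <chi_3*chi_3, chi_1> = (1/10)[1*(4)*conj(1) + 2*(3/2 - sqrt(5)/2)*conj(1) + 2*(sqrt(5)/2 + 3/2)*conj(1) + 5*(0)*conj(1)]
      = (1/10)[(4) + (3 - sqrt(5)) + (sqrt(5) + 3) + (0)] = 10/10 = 1
  <chi_3*chi_3, chi_2> = (1/10)[1*(4)*conj(1) + 2*(3/2 - sqrt(5)/2)*conj(1) + 2*(sqrt(5)/2 + 3/2)*conj(1) + 5*(0)*conj(-1)]
      = (1/10)[(4) + (3 - sqrt(5)) + (sqrt(5) + 3) + (0)] = 10/10 = 1
  <chi_3*chi_3, chi_3> = (1/10)[1*(4)*conj(2) + 2*(3/2 - sqrt(5)/2)*conj(-1/2 + sqrt(5)/2) + 2*(sqrt(5)/2 + 3/2)*conj(-sqrt(5)/2 - 1/2) + 5*(0)*conj(0)]
      = (1/10)[(8) + (-4 + 2*sqrt(5)) + (-2*sqrt(5) - 4) + (0)] = 0/10 = 0
  <chi_3*chi_3, chi_4> = (1/10)[1*(4)*conj(2) + 2*(3/2 - sqrt(5)/2)*conj(-sqrt(5)/2 - 1/2) + 2*(sqrt(5)/2 + 3/2)*conj(-1/2 + sqrt(5)/2) + 5*(0)*conj(0)]
      = (1/10)[(8) + (1 - sqrt(5)) + (1 + sqrt(5)) + (0)] = 10/10 = 1
Hence the multiplicities are chi_1: 1, chi_2: 1, chi_4: 1. Dimension check: dim(chi_3)*dim(chi_3) = 2*2 = 4 and sum (mult * dim) = 1*1 + 1*1 + 1*2 = 4.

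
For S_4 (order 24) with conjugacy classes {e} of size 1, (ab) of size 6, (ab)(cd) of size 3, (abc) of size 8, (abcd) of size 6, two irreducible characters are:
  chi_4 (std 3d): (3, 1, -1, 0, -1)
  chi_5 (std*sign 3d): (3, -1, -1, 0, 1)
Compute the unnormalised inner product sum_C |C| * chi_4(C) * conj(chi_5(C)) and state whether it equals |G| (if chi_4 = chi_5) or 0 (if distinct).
Sum = 0; so <chi_4, chi_5> = 0 (distinct irreducibles are orthogonal).

Derivation: Compute term by term over conjugacy classes (|C| * chi_4(C) * conj(chi_5(C))):
  1*(3)*conj(3) + 6*(1)*conj(-1) + 3*(-1)*conj(-1) + 8*(0)*conj(0) + 6*(-1)*conj(1)
  = (9) + (-6) + (3) + (0) + (-6)
  = 0.
Dividing by |G| = 24 gives 0/24 = 0, matching the row-orthogonality relation <chi_4, chi_5> = [chi_4 = chi_5].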